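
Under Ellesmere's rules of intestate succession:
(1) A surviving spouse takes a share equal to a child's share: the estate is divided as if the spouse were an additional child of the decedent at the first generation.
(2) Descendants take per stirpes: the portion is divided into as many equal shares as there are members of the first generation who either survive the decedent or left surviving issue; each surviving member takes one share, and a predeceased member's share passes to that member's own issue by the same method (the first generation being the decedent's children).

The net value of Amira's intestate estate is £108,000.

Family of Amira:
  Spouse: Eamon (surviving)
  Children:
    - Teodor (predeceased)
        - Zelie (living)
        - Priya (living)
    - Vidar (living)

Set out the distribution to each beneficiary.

The spouse counts as an additional share at the children's level, so there are 3 primary shares of £36,000. Eamon takes one such share (£36,000).
The children's combined portion (£72,000) is divided into 2 shares of £36,000: Vidar takes £36,000; Teodor's £36,000 share passes to Teodor's issue.
Teodor's share (£36,000) is divided into 2 shares of £18,000: Zelie and Priya each take £18,000.

Eamon: £36,000; Zelie: £18,000; Priya: £18,000; Vidar: £36,000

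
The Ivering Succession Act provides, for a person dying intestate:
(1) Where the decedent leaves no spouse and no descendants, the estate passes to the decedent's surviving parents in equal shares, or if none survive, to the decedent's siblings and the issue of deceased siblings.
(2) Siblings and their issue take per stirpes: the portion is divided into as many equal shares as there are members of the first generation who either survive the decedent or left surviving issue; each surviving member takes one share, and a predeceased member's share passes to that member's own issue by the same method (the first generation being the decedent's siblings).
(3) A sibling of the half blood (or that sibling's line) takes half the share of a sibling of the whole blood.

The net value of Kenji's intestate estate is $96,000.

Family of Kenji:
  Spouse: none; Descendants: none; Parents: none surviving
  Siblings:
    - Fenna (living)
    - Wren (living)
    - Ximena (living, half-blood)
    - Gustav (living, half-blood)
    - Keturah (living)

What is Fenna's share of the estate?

The entire $96,000 passes to the siblings and their issue.
Counting each half-blood sibling's line as half a unit, there are 4 units in $96,000, so one unit is $24,000. Whole-blood lines (Fenna, Wren, and Keturah) take $24,000 each; half-blood lines (Ximena and Gustav) take $12,000 each.

Fenna receives $24,000.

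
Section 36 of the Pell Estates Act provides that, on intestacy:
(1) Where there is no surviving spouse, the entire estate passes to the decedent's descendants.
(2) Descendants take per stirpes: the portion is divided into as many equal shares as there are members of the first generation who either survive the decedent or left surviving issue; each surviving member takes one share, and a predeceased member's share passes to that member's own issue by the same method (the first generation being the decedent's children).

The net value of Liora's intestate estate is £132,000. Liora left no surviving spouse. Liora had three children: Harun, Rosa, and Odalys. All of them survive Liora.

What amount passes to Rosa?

Rosa receives £44,000.

The entire £132,000 passes to the descendants.
That amount (£132,000) is divided into 3 shares of £44,000: Harun, Rosa, and Odalys each take £44,000.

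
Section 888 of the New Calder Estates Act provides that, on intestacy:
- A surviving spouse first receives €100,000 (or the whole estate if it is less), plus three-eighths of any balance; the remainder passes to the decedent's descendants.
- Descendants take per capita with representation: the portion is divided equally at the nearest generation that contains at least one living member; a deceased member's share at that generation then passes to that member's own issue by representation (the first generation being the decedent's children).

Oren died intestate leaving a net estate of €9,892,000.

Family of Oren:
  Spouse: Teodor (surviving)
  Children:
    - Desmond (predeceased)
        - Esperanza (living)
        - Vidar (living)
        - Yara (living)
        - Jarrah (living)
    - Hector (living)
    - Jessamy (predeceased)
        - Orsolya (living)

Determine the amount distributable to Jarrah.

Jarrah receives €510,000.

Teodor first takes €100,000, leaving a balance of €9,792,000. Teodor then takes three-eighths of the balance (€3,672,000), for a total of €3,772,000. The remaining €6,120,000 passes to the descendants.
The descendants' portion (€6,120,000) is divided into 3 shares of €2,040,000: Hector takes €2,040,000; Desmond's €2,040,000 share passes to Desmond's issue; Jessamy's €2,040,000 share passes to Jessamy's issue.
Desmond's share (€2,040,000) is divided into 4 shares of €510,000: Esperanza, Vidar, Yara, and Jarrah each take €510,000.
Jessamy's share (€2,040,000) passes entirely to Orsolya.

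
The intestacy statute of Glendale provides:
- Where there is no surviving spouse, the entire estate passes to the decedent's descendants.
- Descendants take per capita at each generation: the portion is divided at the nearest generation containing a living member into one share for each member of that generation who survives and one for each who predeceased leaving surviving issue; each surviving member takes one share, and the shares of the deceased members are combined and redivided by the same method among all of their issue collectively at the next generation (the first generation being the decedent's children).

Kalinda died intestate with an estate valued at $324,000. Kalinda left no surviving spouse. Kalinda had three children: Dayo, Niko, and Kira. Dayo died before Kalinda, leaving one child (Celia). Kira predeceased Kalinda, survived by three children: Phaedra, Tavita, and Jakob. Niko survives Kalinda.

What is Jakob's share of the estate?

The entire $324,000 passes to the descendants.
That amount ($324,000) is divided at the children's generation into 3 shares of $108,000. Niko takes $108,000. The 2 shares of the deceased (Dayo and Kira) are combined into a pool of $216,000.
That pool ($216,000) is divided at the grandchildren's generation equally among Celia, Phaedra, Tavita, and Jakob: $54,000 each.

Jakob receives $54,000.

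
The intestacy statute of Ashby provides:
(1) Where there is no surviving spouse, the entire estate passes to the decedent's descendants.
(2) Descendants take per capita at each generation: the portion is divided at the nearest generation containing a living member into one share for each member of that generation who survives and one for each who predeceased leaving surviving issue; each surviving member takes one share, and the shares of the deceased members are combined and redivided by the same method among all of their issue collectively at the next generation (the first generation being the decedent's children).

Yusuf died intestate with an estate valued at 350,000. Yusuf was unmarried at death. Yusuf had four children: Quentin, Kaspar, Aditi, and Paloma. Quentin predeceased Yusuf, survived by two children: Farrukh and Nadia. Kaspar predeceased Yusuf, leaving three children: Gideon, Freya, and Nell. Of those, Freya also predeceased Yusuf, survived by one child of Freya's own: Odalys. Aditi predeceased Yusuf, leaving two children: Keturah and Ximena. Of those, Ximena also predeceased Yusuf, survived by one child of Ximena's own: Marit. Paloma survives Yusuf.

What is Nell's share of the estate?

Nell receives 37,500.

The entire 350,000 passes to the descendants.
That amount (350,000) is divided at the children's generation into 4 shares of 87,500. Paloma takes 87,500. The 3 shares of the deceased (Quentin, Kaspar, and Aditi) are combined into a pool of 262,500.
That pool (262,500) is divided at the grandchildren's generation into 7 shares of 37,500. Farrukh, Nadia, Gideon, Nell, and Keturah each take 37,500. The 2 shares of the deceased (Freya and Ximena) are combined into a pool of 75,000.
That pool (75,000) is divided at the great-grandchildren's generation equally among Odalys and Marit: 37,500 each.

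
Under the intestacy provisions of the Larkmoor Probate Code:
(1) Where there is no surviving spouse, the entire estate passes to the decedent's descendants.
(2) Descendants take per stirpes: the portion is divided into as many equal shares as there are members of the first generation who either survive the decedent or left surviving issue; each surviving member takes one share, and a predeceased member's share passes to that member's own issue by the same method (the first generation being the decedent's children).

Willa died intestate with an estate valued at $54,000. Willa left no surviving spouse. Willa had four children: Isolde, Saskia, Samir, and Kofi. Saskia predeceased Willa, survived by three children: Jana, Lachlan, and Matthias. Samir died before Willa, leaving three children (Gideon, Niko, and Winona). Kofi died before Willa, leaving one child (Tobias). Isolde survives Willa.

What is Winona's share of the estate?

The entire $54,000 passes to the descendants.
That amount ($54,000) is divided into 4 shares of $13,500: Isolde takes $13,500; Saskia's $13,500 share passes to Saskia's issue; Samir's $13,500 share passes to Samir's issue; Kofi's $13,500 share passes to Kofi's issue.
Saskia's share ($13,500) is divided into 3 shares of $4,500: Jana, Lachlan, and Matthias each take $4,500.
Samir's share ($13,500) is divided into 3 shares of $4,500: Gideon, Niko, and Winona each take $4,500.
Kofi's share ($13,500) passes entirely to Tobias.

Winona receives $4,500.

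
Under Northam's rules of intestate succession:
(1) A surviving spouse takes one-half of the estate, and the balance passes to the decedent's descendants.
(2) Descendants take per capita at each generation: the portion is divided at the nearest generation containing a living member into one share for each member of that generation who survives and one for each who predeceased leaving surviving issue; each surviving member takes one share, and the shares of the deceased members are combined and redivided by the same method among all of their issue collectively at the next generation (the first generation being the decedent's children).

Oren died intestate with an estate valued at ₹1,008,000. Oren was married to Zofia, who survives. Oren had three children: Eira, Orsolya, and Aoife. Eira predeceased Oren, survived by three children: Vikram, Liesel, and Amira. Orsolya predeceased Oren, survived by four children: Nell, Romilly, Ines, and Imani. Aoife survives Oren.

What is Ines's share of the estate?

Zofia takes one-half of ₹1,008,000 = ₹504,000. The remaining ₹504,000 passes to the descendants.
The descendants' portion (₹504,000) is divided at the children's generation into 3 shares of ₹168,000. Aoife takes ₹168,000. The 2 shares of the deceased (Eira and Orsolya) are combined into a pool of ₹336,000.
That pool (₹336,000) is divided at the grandchildren's generation equally among Vikram, Liesel, Amira, Nell, Romilly, Ines, and Imani: ₹48,000 each.

Ines receives ₹48,000.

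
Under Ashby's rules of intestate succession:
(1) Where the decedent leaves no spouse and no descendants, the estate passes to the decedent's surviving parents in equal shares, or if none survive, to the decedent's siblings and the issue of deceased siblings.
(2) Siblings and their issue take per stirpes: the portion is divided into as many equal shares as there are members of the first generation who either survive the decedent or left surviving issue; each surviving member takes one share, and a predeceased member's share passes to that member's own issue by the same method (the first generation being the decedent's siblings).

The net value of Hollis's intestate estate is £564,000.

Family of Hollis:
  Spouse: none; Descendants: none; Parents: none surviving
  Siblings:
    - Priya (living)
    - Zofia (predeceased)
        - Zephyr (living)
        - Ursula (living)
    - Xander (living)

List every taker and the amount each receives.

Priya: £188,000; Zephyr: £94,000; Ursula: £94,000; Xander: £188,000

The entire £564,000 passes to the siblings and their issue.
That amount (£564,000) is divided into 3 shares of £188,000: Priya and Xander each take £188,000; Zofia's £188,000 share passes to Zofia's issue.
Zofia's share (£188,000) is divided into 2 shares of £94,000: Zephyr and Ursula each take £94,000.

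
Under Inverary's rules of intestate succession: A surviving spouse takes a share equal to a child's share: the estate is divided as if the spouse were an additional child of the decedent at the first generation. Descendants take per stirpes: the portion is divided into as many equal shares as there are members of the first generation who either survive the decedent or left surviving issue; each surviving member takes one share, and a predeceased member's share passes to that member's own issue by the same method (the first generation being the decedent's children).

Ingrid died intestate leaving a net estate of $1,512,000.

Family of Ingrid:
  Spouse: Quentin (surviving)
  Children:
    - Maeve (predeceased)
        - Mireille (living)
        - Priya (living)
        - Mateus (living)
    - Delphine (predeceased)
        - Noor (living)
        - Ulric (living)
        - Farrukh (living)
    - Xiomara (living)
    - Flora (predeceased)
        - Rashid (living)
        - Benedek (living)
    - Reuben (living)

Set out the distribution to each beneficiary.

The spouse counts as an additional share at the children's level, so there are 6 primary shares of $252,000. Quentin takes one such share ($252,000).
The children's combined portion ($1,260,000) is divided into 5 shares of $252,000: Xiomara and Reuben each take $252,000; Maeve's $252,000 share passes to Maeve's issue; Delphine's $252,000 share passes to Delphine's issue; Flora's $252,000 share passes to Flora's issue.
Maeve's share ($252,000) is divided into 3 shares of $84,000: Mireille, Priya, and Mateus each take $84,000.
Delphine's share ($252,000) is divided into 3 shares of $84,000: Noor, Ulric, and Farrukh each take $84,000.
Flora's share ($252,000) is divided into 2 shares of $126,000: Rashid and Benedek each take $126,000.

Quentin: $252,000; Mireille: $84,000; Priya: $84,000; Mateus: $84,000; Noor: $84,000; Ulric: $84,000; Farrukh: $84,000; Xiomara: $252,000; Rashid: $126,000; Benedek: $126,000; Reuben: $252,000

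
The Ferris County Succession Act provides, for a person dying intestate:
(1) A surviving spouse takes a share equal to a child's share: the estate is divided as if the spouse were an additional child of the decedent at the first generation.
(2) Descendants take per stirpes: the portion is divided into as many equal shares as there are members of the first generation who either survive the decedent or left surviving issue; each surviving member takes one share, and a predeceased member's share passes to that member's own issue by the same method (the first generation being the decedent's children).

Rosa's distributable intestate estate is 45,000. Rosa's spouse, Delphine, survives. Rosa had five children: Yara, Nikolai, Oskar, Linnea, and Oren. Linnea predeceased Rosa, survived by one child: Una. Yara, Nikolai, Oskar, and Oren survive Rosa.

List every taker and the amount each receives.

Delphine: 7,500; Yara: 7,500; Nikolai: 7,500; Oskar: 7,500; Una: 7,500; Oren: 7,500

The spouse counts as an additional share at the children's level, so there are 6 primary shares of 7,500. Delphine takes one such share (7,500).
The children's combined portion (37,500) is divided into 5 shares of 7,500: Yara, Nikolai, Oskar, and Oren each take 7,500; Linnea's 7,500 share passes to Linnea's issue.
Linnea's share (7,500) passes entirely to Una.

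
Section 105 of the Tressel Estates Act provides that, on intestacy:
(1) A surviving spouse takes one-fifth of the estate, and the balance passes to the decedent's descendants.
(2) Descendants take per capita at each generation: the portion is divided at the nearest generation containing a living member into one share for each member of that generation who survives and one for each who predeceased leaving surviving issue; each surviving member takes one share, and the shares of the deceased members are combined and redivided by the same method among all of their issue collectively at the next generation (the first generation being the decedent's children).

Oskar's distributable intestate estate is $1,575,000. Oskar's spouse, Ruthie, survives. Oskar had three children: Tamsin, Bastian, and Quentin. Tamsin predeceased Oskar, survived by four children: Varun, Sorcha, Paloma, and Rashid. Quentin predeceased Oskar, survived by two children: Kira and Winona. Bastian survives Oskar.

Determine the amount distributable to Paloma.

Paloma receives $140,000.

Ruthie takes one-fifth of $1,575,000 = $315,000. The remaining $1,260,000 passes to the descendants.
The descendants' portion ($1,260,000) is divided at the children's generation into 3 shares of $420,000. Bastian takes $420,000. The 2 shares of the deceased (Tamsin and Quentin) are combined into a pool of $840,000.
That pool ($840,000) is divided at the grandchildren's generation equally among Varun, Sorcha, Paloma, Rashid, Kira, and Winona: $140,000 each.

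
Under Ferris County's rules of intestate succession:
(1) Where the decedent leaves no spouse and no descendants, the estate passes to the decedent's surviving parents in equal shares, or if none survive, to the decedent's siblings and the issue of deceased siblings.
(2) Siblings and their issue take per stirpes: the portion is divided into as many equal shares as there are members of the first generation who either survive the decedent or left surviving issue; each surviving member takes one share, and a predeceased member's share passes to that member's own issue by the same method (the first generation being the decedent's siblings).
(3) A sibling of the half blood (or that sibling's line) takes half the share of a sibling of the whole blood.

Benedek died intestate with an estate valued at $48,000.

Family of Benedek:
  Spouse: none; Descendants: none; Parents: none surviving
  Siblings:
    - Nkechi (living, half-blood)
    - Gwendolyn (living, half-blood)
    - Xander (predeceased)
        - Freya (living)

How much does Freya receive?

The entire $48,000 passes to the siblings and their issue.
Counting each half-blood sibling's line as half a unit, there are 2 units in $48,000, so one unit is $24,000. Whole-blood lines (Xander) take $24,000 each; half-blood lines (Nkechi and Gwendolyn) take $12,000 each.
Xander's share ($24,000) passes entirely to Freya.

Freya receives $24,000.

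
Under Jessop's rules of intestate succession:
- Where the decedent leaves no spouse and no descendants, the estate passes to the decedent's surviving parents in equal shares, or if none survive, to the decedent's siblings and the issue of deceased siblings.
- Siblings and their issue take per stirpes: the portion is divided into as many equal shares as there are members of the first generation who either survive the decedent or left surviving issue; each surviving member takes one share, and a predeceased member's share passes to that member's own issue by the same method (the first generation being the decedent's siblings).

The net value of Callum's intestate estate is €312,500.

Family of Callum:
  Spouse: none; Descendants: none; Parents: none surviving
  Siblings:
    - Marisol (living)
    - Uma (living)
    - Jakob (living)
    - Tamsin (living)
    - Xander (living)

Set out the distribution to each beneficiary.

The entire €312,500 passes to the siblings and their issue.
That amount (€312,500) is divided into 5 shares of €62,500: Marisol, Uma, Jakob, Tamsin, and Xander each take €62,500.

Marisol: €62,500; Uma: €62,500; Jakob: €62,500; Tamsin: €62,500; Xander: €62,500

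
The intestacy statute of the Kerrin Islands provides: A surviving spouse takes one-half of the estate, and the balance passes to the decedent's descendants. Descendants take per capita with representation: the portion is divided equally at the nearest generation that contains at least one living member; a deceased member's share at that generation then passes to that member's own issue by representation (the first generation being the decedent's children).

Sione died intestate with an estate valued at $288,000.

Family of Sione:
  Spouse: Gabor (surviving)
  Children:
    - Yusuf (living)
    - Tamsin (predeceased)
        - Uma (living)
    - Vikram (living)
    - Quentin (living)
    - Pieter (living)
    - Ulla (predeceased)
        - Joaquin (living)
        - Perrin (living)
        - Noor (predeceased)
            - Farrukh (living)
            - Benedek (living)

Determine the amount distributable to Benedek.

Benedek receives $4,000.

Gabor takes one-half of $288,000 = $144,000. The remaining $144,000 passes to the descendants.
The descendants' portion ($144,000) is divided into 6 shares of $24,000: Yusuf, Vikram, Quentin, and Pieter each take $24,000; Tamsin's $24,000 share passes to Tamsin's issue; Ulla's $24,000 share passes to Ulla's issue.
Tamsin's share ($24,000) passes entirely to Uma.
Ulla's share ($24,000) is divided into 3 shares of $8,000: Joaquin and Perrin each take $8,000; Noor's $8,000 share passes to Noor's issue.
Noor's share ($8,000) is divided into 2 shares of $4,000: Farrukh and Benedek each take $4,000.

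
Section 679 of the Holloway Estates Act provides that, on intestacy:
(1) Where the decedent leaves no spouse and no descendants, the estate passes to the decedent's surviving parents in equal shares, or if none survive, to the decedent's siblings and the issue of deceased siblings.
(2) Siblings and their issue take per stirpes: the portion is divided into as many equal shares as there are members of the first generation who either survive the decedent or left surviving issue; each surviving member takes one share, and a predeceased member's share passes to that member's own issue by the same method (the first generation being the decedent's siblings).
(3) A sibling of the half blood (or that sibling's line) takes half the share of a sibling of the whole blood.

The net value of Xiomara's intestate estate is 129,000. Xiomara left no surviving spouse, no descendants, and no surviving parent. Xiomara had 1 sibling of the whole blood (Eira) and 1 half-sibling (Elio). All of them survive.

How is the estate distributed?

The entire 129,000 passes to the siblings and their issue.
Counting each half-blood sibling's line as half a unit, there are 3/2 units in 129,000, so one unit is 86,000. Whole-blood lines (Eira) take 86,000 each; half-blood lines (Elio) take 43,000 each.

Elio: 43,000; Eira: 86,000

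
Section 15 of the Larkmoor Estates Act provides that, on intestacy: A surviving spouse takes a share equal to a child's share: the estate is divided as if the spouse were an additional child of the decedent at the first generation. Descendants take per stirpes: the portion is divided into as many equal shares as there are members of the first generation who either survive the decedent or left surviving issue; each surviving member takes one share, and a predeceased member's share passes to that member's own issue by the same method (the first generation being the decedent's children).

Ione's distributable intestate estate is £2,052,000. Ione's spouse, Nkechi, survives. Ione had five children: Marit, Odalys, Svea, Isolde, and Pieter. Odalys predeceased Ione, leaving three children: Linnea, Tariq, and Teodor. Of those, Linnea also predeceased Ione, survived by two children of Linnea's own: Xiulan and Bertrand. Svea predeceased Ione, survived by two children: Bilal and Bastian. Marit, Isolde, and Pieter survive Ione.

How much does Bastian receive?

Bastian receives £171,000.

The spouse counts as an additional share at the children's level, so there are 6 primary shares of £342,000. Nkechi takes one such share (£342,000).
The children's combined portion (£1,710,000) is divided into 5 shares of £342,000: Marit, Isolde, and Pieter each take £342,000; Odalys's £342,000 share passes to Odalys's issue; Svea's £342,000 share passes to Svea's issue.
Odalys's share (£342,000) is divided into 3 shares of £114,000: Tariq and Teodor each take £114,000; Linnea's £114,000 share passes to Linnea's issue.
Linnea's share (£114,000) is divided into 2 shares of £57,000: Xiulan and Bertrand each take £57,000.
Svea's share (£342,000) is divided into 2 shares of £171,000: Bilal and Bastian each take £171,000.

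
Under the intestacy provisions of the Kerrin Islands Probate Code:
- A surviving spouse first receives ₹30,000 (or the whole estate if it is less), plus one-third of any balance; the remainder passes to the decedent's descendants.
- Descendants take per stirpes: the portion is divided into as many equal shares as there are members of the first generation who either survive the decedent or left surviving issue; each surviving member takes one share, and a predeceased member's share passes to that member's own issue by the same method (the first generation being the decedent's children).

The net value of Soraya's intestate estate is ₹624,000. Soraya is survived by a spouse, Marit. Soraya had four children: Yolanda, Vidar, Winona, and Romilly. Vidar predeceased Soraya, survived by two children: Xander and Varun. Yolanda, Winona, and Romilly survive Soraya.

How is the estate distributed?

Marit: ₹228,000; Yolanda: ₹99,000; Xander: ₹49,500; Varun: ₹49,500; Winona: ₹99,000; Romilly: ₹99,000

Marit first takes ₹30,000, leaving a balance of ₹594,000. Marit then takes one-third of the balance (₹198,000), for a total of ₹228,000. The remaining ₹396,000 passes to the descendants.
The descendants' portion (₹396,000) is divided into 4 shares of ₹99,000: Yolanda, Winona, and Romilly each take ₹99,000; Vidar's ₹99,000 share passes to Vidar's issue.
Vidar's share (₹99,000) is divided into 2 shares of ₹49,500: Xander and Varun each take ₹49,500.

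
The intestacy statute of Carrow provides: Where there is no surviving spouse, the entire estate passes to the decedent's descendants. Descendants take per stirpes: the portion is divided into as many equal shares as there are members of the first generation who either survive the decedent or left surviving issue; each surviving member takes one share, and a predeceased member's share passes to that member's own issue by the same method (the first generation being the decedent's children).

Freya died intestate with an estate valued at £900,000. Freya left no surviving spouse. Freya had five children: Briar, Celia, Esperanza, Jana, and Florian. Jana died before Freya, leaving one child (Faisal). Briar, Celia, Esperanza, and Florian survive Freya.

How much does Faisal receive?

Faisal receives £180,000.

The entire £900,000 passes to the descendants.
That amount (£900,000) is divided into 5 shares of £180,000: Briar, Celia, Esperanza, and Florian each take £180,000; Jana's £180,000 share passes to Jana's issue.
Jana's share (£180,000) passes entirely to Faisal.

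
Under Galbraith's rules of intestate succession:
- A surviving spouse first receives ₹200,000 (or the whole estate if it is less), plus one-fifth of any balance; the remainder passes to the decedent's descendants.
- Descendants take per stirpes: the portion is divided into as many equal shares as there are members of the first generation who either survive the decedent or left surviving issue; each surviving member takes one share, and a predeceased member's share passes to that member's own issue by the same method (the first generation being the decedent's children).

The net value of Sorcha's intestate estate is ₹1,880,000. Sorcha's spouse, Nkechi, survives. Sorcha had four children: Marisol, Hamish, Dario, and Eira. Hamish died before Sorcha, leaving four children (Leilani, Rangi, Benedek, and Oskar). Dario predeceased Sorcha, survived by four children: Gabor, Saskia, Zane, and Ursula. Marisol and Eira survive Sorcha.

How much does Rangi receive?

Rangi receives ₹84,000.

Nkechi first takes ₹200,000, leaving a balance of ₹1,680,000. Nkechi then takes one-fifth of the balance (₹336,000), for a total of ₹536,000. The remaining ₹1,344,000 passes to the descendants.
The descendants' portion (₹1,344,000) is divided into 4 shares of ₹336,000: Marisol and Eira each take ₹336,000; Hamish's ₹336,000 share passes to Hamish's issue; Dario's ₹336,000 share passes to Dario's issue.
Hamish's share (₹336,000) is divided into 4 shares of ₹84,000: Leilani, Rangi, Benedek, and Oskar each take ₹84,000.
Dario's share (₹336,000) is divided into 4 shares of ₹84,000: Gabor, Saskia, Zane, and Ursula each take ₹84,000.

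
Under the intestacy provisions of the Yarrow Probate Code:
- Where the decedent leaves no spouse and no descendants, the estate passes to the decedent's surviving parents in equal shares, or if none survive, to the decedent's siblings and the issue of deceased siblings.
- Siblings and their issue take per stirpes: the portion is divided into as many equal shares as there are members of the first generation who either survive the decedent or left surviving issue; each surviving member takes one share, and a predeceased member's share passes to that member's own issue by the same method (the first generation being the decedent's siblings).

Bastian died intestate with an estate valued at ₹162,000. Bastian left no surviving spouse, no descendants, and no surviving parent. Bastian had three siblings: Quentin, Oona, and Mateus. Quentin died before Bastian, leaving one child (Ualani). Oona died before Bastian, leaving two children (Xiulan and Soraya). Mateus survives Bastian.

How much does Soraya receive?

The entire ₹162,000 passes to the siblings and their issue.
That amount (₹162,000) is divided into 3 shares of ₹54,000: Mateus takes ₹54,000; Quentin's ₹54,000 share passes to Quentin's issue; Oona's ₹54,000 share passes to Oona's issue.
Quentin's share (₹54,000) passes entirely to Ualani.
Oona's share (₹54,000) is divided into 2 shares of ₹27,000: Xiulan and Soraya each take ₹27,000.

Soraya receives ₹27,000.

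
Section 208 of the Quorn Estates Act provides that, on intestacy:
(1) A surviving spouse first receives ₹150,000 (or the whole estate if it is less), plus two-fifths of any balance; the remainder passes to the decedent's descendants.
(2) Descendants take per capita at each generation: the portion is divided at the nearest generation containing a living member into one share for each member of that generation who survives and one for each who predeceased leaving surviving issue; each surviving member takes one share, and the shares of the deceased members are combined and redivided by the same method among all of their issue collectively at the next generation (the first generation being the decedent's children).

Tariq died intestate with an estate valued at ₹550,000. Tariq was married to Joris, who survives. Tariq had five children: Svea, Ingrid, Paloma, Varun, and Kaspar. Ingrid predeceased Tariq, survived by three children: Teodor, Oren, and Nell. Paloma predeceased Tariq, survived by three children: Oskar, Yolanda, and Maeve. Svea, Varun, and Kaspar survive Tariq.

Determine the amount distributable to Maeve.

Maeve receives ₹16,000.

Joris first takes ₹150,000, leaving a balance of ₹400,000. Joris then takes two-fifths of the balance (₹160,000), for a total of ₹310,000. The remaining ₹240,000 passes to the descendants.
The descendants' portion (₹240,000) is divided at the children's generation into 5 shares of ₹48,000. Svea, Varun, and Kaspar each take ₹48,000. The 2 shares of the deceased (Ingrid and Paloma) are combined into a pool of ₹96,000.
That pool (₹96,000) is divided at the grandchildren's generation equally among Teodor, Oren, Nell, Oskar, Yolanda, and Maeve: ₹16,000 each.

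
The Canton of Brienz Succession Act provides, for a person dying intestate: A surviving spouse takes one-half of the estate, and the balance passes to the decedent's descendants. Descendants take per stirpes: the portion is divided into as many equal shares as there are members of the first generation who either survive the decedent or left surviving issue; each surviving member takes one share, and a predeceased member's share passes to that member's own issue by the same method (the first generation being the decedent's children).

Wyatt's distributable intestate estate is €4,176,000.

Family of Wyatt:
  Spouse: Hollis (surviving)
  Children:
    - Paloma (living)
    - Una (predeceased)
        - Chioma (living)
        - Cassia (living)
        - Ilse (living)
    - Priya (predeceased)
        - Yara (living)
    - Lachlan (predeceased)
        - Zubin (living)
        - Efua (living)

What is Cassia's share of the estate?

Hollis takes one-half of €4,176,000 = €2,088,000. The remaining €2,088,000 passes to the descendants.
The descendants' portion (€2,088,000) is divided into 4 shares of €522,000: Paloma takes €522,000; Una's €522,000 share passes to Una's issue; Priya's €522,000 share passes to Priya's issue; Lachlan's €522,000 share passes to Lachlan's issue.
Una's share (€522,000) is divided into 3 shares of €174,000: Chioma, Cassia, and Ilse each take €174,000.
Priya's share (€522,000) passes entirely to Yara.
Lachlan's share (€522,000) is divided into 2 shares of €261,000: Zubin and Efua each take €261,000.

Cassia receives €174,000.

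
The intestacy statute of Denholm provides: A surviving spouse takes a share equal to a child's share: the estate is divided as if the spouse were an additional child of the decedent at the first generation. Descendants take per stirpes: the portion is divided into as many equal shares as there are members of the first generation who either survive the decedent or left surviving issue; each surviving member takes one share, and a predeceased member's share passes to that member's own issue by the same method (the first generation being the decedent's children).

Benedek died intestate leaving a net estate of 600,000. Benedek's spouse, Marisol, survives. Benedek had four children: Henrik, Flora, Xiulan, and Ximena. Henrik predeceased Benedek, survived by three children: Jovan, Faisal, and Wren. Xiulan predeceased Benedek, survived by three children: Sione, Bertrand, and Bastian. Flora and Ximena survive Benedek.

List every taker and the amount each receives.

Marisol: 120,000; Jovan: 40,000; Faisal: 40,000; Wren: 40,000; Flora: 120,000; Sione: 40,000; Bertrand: 40,000; Bastian: 40,000; Ximena: 120,000

The spouse counts as an additional share at the children's level, so there are 5 primary shares of 120,000. Marisol takes one such share (120,000).
The children's combined portion (480,000) is divided into 4 shares of 120,000: Flora and Ximena each take 120,000; Henrik's 120,000 share passes to Henrik's issue; Xiulan's 120,000 share passes to Xiulan's issue.
Henrik's share (120,000) is divided into 3 shares of 40,000: Jovan, Faisal, and Wren each take 40,000.
Xiulan's share (120,000) is divided into 3 shares of 40,000: Sione, Bertrand, and Bastian each take 40,000.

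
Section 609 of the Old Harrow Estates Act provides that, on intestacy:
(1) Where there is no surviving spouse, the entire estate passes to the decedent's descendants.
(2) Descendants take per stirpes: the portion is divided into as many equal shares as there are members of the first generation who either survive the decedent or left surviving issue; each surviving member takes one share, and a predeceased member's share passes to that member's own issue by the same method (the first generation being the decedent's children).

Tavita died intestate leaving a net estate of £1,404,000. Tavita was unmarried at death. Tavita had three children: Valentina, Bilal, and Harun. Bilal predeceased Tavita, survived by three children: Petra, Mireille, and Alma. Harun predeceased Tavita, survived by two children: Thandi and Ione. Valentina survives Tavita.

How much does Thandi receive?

Thandi receives £234,000.

The entire £1,404,000 passes to the descendants.
That amount (£1,404,000) is divided into 3 shares of £468,000: Valentina takes £468,000; Bilal's £468,000 share passes to Bilal's issue; Harun's £468,000 share passes to Harun's issue.
Bilal's share (£468,000) is divided into 3 shares of £156,000: Petra, Mireille, and Alma each take £156,000.
Harun's share (£468,000) is divided into 2 shares of £234,000: Thandi and Ione each take £234,000.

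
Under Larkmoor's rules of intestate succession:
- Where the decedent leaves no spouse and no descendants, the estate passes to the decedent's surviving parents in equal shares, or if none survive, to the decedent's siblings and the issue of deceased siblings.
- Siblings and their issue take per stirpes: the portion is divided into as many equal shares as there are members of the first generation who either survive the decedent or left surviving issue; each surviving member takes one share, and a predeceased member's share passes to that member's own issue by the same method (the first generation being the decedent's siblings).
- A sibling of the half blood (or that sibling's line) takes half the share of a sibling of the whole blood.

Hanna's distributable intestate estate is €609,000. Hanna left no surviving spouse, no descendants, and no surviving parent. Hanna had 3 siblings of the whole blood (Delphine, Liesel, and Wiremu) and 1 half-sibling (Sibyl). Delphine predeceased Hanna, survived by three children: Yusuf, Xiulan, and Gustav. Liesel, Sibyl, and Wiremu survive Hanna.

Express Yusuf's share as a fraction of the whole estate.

The entire €609,000 passes to the siblings and their issue.
Counting each half-blood sibling's line as half a unit, there are 7/2 units in €609,000, so one unit is €174,000. Whole-blood lines (Delphine, Liesel, and Wiremu) take €174,000 each; half-blood lines (Sibyl) take €87,000 each.
Delphine's share (€174,000) is divided into 3 shares of €58,000: Yusuf, Xiulan, and Gustav each take €58,000.

Yusuf receives 2/21 of the estate.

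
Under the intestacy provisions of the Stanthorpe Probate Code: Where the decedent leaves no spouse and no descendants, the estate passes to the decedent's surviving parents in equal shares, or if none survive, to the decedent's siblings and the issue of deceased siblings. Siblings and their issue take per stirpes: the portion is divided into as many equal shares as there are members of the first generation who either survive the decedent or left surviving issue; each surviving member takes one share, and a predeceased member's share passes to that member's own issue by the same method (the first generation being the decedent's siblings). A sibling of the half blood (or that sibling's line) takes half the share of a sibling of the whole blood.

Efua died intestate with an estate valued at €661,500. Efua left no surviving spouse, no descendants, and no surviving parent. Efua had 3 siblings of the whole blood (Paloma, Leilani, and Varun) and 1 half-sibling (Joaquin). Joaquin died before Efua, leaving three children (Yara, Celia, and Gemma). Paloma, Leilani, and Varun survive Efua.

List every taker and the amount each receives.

The entire €661,500 passes to the siblings and their issue.
Counting each half-blood sibling's line as half a unit, there are 7/2 units in €661,500, so one unit is €189,000. Whole-blood lines (Paloma, Leilani, and Varun) take €189,000 each; half-blood lines (Joaquin) take €94,500 each.
Joaquin's share (€94,500) is divided into 3 shares of €31,500: Yara, Celia, and Gemma each take €31,500.

Paloma: €189,000; Yara: €31,500; Celia: €31,500; Gemma: €31,500; Leilani: €189,000; Varun: €189,000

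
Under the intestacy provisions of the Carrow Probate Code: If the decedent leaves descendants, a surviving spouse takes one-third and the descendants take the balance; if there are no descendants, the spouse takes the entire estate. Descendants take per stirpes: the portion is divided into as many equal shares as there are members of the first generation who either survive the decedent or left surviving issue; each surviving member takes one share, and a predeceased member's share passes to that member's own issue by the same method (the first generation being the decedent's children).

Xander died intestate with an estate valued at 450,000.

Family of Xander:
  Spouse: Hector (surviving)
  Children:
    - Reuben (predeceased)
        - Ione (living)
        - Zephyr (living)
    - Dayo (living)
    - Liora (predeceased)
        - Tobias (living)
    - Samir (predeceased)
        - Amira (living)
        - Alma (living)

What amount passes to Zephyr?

Zephyr receives 37,500.

Hector takes one-third of 450,000 = 150,000. The remaining 300,000 passes to the descendants.
The descendants' portion (300,000) is divided into 4 shares of 75,000: Dayo takes 75,000; Reuben's 75,000 share passes to Reuben's issue; Liora's 75,000 share passes to Liora's issue; Samir's 75,000 share passes to Samir's issue.
Reuben's share (75,000) is divided into 2 shares of 37,500: Ione and Zephyr each take 37,500.
Liora's share (75,000) passes entirely to Tobias.
Samir's share (75,000) is divided into 2 shares of 37,500: Amira and Alma each take 37,500.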